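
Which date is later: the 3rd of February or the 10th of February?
the 10th of February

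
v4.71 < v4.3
False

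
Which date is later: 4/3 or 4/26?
4/26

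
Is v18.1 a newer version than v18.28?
No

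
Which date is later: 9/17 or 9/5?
9/17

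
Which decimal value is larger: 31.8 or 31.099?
31.8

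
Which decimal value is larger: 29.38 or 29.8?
29.8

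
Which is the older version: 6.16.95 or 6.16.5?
6.16.5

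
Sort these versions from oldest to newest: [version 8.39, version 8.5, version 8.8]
[version 8.5, version 8.8, version 8.39]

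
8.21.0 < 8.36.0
True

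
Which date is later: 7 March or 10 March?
10 March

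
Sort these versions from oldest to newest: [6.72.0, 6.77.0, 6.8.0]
[6.8.0, 6.72.0, 6.77.0]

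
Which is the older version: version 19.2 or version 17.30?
version 17.30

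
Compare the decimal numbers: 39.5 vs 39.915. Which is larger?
39.915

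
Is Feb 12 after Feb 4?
Yes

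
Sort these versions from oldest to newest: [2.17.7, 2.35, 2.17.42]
[2.17.7, 2.17.42, 2.35]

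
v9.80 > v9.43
True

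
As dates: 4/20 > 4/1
True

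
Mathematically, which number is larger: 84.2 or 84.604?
84.604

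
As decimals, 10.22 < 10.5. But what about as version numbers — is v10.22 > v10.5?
True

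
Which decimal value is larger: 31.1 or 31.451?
31.451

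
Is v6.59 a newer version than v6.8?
Yes. Version numbers are compared segment by segment as integers, not as decimals: minor version 59 > 8, so v6.59 > v6.8 (even though the decimal 6.59 < 6.8).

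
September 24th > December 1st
False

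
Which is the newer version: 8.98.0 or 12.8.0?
12.8.0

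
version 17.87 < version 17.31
False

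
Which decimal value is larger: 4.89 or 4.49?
4.89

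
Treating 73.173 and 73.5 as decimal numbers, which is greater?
73.5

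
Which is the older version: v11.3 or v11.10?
v11.3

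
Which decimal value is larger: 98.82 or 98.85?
98.85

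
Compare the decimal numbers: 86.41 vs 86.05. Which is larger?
86.41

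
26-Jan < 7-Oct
True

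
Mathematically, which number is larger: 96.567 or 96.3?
96.567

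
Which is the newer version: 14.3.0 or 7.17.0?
14.3.0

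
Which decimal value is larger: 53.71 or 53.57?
53.71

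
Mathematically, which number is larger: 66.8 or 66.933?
66.933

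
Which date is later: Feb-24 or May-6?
May-6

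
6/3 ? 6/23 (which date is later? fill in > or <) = <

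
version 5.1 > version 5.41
False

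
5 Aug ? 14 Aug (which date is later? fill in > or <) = <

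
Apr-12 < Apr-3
False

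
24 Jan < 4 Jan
False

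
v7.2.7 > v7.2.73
False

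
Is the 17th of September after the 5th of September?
Yes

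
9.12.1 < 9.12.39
True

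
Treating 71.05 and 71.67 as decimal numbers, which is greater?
71.67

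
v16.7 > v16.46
False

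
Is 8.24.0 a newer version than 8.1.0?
Yes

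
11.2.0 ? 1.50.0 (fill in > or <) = >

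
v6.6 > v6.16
False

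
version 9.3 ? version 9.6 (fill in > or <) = <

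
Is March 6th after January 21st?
Yes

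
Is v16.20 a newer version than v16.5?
Yes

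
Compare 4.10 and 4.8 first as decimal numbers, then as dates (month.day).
As decimals: 4.10 < 4.8. As dates: 4/10 is later than 4/8 (day 10 > day 8).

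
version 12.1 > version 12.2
False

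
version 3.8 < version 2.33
False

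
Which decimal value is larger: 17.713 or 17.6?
17.713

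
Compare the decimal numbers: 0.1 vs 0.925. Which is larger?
0.925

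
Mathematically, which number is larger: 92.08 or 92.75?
92.75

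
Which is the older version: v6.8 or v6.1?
v6.1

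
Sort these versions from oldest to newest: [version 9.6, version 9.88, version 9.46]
[version 9.6, version 9.46, version 9.88]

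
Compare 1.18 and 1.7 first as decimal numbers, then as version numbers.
As decimals: 1.18 < 1.7. As versions: v1.18 > v1.7 (minor version 18 > 7).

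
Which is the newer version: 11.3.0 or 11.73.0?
11.73.0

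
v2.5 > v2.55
False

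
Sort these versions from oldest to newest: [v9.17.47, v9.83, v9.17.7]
[v9.17.7, v9.17.47, v9.83]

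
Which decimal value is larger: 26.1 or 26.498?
26.498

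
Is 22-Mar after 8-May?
No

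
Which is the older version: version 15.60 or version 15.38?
version 15.38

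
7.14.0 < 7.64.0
True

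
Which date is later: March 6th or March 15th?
March 15th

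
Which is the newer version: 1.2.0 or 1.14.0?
1.14.0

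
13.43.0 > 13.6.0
True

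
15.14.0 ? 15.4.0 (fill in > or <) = >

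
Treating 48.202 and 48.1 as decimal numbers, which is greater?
48.202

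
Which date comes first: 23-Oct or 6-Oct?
6-Oct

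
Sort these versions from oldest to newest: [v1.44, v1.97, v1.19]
[v1.19, v1.44, v1.97]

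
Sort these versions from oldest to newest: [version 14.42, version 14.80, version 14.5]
[version 14.5, version 14.42, version 14.80]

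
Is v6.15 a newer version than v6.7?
Yes. Version numbers are compared segment by segment as integers, not as decimals: minor version 15 > 7, so v6.15 > v6.7 (even though the decimal 6.15 < 6.7).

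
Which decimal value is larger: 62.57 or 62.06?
62.57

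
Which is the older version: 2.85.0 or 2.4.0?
2.4.0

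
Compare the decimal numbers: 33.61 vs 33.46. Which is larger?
33.61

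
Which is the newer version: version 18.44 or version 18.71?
version 18.71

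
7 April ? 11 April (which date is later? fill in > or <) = <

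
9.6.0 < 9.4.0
False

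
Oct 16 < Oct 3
False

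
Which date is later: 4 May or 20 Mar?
4 May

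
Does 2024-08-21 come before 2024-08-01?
No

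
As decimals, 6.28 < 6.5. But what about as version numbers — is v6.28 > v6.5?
True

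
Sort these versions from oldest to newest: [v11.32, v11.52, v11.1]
[v11.1, v11.32, v11.52]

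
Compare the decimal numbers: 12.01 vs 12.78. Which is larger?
12.78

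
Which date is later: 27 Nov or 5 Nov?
27 Nov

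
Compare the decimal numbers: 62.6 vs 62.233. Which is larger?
62.6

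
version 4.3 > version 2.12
True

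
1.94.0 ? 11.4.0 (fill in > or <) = <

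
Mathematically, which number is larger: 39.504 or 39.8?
39.8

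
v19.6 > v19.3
True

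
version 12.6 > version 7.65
True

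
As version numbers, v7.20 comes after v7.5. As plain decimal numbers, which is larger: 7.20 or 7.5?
7.5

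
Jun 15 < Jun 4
False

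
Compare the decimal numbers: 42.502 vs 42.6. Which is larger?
42.6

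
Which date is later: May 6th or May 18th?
May 18th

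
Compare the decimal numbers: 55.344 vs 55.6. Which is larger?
55.6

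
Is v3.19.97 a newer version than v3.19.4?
Yes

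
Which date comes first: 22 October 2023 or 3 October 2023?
3 October 2023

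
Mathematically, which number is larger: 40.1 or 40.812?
40.812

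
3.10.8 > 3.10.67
False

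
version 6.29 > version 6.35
False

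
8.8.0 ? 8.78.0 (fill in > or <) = <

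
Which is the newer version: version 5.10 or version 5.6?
version 5.10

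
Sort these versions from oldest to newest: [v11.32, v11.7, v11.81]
[v11.7, v11.32, v11.81]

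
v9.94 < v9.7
False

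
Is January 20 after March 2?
No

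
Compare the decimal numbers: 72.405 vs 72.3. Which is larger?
72.405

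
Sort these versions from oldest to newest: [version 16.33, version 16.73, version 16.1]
[version 16.1, version 16.33, version 16.73]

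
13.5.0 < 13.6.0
True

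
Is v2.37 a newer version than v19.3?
No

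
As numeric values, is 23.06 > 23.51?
False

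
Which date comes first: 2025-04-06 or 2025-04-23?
2025-04-06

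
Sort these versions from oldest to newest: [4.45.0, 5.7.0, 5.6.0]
[4.45.0, 5.6.0, 5.7.0]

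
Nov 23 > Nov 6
True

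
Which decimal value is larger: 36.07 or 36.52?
36.52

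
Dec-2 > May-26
True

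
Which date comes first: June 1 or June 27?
June 1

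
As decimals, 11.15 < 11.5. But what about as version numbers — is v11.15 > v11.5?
True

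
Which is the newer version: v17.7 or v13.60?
v17.7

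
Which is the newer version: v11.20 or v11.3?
v11.20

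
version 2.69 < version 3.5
True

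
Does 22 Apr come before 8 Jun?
Yes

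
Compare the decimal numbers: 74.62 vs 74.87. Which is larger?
74.87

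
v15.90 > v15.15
True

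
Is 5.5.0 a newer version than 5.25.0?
No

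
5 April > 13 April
False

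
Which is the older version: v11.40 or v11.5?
v11.5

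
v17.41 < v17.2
False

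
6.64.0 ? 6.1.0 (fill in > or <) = >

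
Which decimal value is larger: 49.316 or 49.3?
49.316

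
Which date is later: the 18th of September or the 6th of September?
the 18th of September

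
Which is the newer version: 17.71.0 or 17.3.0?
17.71.0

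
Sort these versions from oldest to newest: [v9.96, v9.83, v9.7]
[v9.7, v9.83, v9.96]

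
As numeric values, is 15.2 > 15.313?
False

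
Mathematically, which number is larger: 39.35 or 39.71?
39.71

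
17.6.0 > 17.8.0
False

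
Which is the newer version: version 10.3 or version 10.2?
version 10.3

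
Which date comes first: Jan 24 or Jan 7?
Jan 7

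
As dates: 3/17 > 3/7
True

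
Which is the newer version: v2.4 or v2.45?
v2.45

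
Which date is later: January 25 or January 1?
January 25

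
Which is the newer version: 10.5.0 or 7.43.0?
10.5.0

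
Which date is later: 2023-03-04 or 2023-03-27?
2023-03-27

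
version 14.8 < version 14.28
True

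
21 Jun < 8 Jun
False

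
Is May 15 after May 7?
Yes. Day 15 comes after day 7 in May — this is a date comparison, not a decimal one (the decimal 5.15 would be smaller than 5.7).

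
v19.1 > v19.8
False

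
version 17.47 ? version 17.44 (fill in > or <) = >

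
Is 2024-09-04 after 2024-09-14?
No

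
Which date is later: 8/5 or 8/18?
8/18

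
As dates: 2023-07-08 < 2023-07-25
True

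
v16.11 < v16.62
True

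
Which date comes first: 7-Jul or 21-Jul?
7-Jul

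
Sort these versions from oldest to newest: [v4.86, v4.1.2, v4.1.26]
[v4.1.2, v4.1.26, v4.86]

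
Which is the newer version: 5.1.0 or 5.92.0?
5.92.0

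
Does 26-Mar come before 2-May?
Yes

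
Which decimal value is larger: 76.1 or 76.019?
76.1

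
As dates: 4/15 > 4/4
True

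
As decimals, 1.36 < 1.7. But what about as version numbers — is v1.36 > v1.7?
True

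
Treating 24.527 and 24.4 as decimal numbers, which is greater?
24.527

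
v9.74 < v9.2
False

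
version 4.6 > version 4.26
False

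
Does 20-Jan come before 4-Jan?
No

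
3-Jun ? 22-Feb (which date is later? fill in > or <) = >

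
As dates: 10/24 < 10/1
False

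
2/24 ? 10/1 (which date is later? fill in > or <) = <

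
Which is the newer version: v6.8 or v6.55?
v6.55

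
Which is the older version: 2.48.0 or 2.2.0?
2.2.0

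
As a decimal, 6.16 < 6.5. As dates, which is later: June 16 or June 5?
June 16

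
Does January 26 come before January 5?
No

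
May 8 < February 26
False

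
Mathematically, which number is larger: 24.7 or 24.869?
24.869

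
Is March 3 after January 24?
Yes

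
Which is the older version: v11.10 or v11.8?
v11.8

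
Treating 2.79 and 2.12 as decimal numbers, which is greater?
2.79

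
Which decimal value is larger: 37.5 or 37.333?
37.5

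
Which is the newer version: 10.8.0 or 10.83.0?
10.83.0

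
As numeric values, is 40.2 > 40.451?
False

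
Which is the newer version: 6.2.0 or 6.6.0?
6.6.0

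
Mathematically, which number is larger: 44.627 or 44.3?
44.627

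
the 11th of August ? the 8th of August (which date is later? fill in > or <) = >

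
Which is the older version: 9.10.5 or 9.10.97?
9.10.5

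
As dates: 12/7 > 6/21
True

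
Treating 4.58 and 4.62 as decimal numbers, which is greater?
4.62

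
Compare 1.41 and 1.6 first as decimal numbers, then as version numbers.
As decimals: 1.41 < 1.6. As versions: v1.41 > v1.6 (minor version 41 > 6).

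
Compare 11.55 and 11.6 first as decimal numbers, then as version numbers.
As decimals: 11.55 < 11.6. As versions: v11.55 > v11.6 (minor version 55 > 6).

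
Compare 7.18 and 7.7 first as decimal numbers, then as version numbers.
As decimals: 7.18 < 7.7. As versions: v7.18 > v7.7 (minor version 18 > 7).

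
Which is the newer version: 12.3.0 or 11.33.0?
12.3.0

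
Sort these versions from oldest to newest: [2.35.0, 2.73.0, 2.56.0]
[2.35.0, 2.56.0, 2.73.0]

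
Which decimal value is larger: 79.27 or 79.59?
79.59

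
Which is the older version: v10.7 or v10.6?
v10.6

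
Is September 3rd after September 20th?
No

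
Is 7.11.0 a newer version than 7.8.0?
Yes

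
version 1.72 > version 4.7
False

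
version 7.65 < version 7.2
False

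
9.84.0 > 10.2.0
False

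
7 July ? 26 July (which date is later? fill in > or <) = <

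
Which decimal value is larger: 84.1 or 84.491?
84.491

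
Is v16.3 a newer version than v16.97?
No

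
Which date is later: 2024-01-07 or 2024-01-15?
2024-01-15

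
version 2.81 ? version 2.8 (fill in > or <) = >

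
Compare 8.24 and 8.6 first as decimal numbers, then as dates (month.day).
As decimals: 8.24 < 8.6. As dates: 8/24 is later than 8/6 (day 24 > day 6).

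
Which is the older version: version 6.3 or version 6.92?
version 6.3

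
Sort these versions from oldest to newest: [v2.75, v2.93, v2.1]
[v2.1, v2.75, v2.93]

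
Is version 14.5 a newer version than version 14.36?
No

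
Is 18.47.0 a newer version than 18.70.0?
No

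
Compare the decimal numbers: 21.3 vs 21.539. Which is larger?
21.539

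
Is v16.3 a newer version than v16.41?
No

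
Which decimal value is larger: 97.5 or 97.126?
97.5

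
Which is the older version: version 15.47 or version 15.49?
version 15.47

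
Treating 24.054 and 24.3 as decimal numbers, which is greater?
24.3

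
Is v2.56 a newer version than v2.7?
Yes. Version numbers are compared segment by segment as integers, not as decimals: minor version 56 > 7, so v2.56 > v2.7 (even though the decimal 2.56 < 2.7).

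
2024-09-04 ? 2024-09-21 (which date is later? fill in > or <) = <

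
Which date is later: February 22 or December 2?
December 2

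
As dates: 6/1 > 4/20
True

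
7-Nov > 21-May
True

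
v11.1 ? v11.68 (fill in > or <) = <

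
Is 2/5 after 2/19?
No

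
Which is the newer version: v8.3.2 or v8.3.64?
v8.3.64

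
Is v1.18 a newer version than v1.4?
Yes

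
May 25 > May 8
True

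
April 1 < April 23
True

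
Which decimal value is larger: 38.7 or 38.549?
38.7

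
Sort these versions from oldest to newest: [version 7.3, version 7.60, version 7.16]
[version 7.3, version 7.16, version 7.60]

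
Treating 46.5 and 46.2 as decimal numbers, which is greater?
46.5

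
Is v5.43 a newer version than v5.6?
Yes. Version numbers are compared segment by segment as integers, not as decimals: minor version 43 > 6, so v5.43 > v5.6 (even though the decimal 5.43 < 5.6).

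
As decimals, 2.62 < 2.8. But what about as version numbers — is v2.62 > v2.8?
True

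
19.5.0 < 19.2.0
False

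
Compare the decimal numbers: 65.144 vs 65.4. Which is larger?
65.4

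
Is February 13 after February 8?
Yes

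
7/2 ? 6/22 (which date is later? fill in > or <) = >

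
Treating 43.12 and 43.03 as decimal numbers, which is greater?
43.12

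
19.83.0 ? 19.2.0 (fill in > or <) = >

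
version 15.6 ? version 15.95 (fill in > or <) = <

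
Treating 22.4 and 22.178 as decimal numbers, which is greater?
22.4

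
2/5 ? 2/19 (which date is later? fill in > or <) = <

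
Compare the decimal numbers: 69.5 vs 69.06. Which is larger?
69.5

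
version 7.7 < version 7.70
True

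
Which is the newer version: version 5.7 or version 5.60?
version 5.60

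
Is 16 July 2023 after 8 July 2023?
Yes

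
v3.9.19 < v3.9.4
False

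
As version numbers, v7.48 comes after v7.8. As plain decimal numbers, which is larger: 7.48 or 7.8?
7.8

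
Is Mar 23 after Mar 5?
Yes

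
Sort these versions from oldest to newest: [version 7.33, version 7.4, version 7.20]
[version 7.4, version 7.20, version 7.33]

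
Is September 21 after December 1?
No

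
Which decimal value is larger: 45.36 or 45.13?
45.36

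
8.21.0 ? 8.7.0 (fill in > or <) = >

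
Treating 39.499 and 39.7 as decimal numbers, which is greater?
39.7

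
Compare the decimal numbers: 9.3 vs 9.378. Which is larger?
9.378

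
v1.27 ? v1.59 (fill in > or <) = <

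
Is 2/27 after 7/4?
No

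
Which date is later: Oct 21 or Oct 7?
Oct 21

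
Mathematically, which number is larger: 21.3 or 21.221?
21.3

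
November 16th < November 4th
False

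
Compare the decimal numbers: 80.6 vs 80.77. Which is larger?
80.77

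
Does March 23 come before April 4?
Yes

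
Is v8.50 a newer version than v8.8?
Yes. Version numbers are compared segment by segment as integers, not as decimals: minor version 50 > 8, so v8.50 > v8.8 (even though the decimal 8.50 < 8.8).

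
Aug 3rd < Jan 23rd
False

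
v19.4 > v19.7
False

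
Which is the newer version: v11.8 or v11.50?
v11.50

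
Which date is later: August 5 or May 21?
August 5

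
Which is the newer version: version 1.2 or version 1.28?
version 1.28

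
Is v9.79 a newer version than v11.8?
No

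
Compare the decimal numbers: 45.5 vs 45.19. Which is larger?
45.5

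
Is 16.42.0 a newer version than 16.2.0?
Yes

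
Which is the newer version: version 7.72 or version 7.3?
version 7.72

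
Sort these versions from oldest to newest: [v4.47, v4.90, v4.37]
[v4.37, v4.47, v4.90]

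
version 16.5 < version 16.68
True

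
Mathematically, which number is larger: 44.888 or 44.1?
44.888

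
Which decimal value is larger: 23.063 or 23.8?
23.8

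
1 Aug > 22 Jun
True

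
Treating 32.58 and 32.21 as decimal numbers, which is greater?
32.58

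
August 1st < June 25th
False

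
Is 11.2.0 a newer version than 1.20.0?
Yes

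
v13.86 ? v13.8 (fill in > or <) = >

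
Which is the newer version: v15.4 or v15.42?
v15.42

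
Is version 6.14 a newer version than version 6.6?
Yes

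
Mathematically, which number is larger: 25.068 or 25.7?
25.7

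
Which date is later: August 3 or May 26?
August 3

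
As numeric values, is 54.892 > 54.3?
True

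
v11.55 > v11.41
True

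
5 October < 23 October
True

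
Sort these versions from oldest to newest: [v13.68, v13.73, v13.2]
[v13.2, v13.68, v13.73]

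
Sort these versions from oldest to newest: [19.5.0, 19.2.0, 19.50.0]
[19.2.0, 19.5.0, 19.50.0]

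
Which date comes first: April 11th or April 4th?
April 4th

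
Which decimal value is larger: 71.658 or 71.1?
71.658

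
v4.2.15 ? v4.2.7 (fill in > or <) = >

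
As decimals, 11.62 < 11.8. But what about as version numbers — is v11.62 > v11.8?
True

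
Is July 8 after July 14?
No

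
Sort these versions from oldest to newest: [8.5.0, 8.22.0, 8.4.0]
[8.4.0, 8.5.0, 8.22.0]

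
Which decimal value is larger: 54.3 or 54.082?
54.3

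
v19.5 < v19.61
True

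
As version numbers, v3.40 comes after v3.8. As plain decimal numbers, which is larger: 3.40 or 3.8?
3.8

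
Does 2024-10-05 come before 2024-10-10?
Yes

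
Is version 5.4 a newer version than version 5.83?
No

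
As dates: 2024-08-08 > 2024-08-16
False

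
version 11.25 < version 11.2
False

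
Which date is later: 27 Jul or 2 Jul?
27 Jul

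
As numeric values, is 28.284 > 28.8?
False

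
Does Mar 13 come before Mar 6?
No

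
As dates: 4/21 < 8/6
True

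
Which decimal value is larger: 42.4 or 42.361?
42.4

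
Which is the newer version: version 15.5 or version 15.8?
version 15.8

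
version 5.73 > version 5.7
True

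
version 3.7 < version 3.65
True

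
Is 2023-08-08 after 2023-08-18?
No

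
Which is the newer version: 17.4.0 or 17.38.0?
17.38.0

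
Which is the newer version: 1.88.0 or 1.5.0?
1.88.0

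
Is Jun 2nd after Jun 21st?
No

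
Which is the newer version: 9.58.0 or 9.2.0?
9.58.0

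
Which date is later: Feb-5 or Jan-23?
Feb-5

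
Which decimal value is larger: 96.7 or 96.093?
96.7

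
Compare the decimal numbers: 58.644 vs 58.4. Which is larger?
58.644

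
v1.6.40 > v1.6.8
True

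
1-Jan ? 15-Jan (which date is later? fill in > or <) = <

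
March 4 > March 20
False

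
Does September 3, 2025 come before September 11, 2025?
Yes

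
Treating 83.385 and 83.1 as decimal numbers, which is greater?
83.385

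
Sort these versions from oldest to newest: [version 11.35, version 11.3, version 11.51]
[version 11.3, version 11.35, version 11.51]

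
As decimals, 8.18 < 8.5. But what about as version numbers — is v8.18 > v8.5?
True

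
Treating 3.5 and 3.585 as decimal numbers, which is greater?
3.585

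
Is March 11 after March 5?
Yes. Day 11 comes after day 5 in March — this is a date comparison, not a decimal one (the decimal 3.11 would be smaller than 3.5).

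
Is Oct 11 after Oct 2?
Yes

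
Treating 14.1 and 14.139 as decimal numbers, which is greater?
14.139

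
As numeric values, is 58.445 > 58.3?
True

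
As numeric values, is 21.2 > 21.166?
True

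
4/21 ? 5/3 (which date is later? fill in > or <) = <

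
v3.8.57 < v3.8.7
False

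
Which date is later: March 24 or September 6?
September 6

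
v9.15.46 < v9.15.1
False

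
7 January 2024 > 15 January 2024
False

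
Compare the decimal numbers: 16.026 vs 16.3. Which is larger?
16.3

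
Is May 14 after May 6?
Yes. Day 14 comes after day 6 in May — this is a date comparison, not a decimal one (the decimal 5.14 would be smaller than 5.6).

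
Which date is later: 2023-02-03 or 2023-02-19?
2023-02-19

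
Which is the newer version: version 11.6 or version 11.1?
version 11.6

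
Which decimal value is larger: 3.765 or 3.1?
3.765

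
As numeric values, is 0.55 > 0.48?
True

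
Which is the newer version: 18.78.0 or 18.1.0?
18.78.0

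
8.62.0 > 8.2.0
True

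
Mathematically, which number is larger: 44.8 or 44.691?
44.8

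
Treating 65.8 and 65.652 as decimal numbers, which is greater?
65.8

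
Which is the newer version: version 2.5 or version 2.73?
version 2.73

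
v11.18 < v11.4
False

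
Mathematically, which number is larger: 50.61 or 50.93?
50.93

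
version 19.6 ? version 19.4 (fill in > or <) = >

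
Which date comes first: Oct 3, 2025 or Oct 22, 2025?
Oct 3, 2025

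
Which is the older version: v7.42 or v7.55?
v7.42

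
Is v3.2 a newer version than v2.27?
Yes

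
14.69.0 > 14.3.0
True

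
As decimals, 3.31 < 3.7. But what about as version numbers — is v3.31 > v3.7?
True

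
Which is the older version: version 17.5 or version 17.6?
version 17.5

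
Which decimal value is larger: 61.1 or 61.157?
61.157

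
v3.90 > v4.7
False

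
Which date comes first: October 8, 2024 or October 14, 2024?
October 8, 2024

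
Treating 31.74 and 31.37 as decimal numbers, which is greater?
31.74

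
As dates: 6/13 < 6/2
False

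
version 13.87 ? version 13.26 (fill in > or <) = >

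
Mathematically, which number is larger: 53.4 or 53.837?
53.837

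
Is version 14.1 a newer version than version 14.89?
No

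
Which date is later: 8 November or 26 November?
26 November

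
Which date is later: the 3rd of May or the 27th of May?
the 27th of May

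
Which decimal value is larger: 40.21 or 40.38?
40.38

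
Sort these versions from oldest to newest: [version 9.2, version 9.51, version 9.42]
[version 9.2, version 9.42, version 9.51]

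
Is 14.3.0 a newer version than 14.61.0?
No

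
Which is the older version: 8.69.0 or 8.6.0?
8.6.0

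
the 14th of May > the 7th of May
True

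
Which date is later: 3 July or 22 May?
3 July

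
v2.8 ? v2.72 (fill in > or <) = <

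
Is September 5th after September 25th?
No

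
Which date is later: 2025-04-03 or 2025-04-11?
2025-04-11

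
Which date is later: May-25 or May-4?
May-25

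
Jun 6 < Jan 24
False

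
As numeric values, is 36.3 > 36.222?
True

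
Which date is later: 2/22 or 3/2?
3/2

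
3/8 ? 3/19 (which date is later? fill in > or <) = <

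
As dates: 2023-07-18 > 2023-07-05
True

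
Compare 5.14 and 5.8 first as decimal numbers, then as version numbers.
As decimals: 5.14 < 5.8. As versions: v5.14 > v5.8 (minor version 14 > 8).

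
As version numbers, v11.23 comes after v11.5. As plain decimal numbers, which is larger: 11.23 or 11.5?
11.5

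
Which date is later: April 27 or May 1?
May 1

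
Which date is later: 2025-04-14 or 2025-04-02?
2025-04-14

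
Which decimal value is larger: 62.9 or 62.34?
62.9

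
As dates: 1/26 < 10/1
True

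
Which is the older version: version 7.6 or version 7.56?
version 7.6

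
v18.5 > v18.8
False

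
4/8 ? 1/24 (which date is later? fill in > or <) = >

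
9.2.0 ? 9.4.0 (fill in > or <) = <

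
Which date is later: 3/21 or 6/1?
6/1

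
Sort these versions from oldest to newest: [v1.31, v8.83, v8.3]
[v1.31, v8.3, v8.83]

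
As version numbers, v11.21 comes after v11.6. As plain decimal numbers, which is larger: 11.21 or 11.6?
11.6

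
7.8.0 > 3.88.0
True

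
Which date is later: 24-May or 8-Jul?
8-Jul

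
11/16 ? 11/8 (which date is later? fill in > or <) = >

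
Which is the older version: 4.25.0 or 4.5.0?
4.5.0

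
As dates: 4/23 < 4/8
False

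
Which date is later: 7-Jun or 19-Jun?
19-Jun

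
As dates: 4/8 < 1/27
False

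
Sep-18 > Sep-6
True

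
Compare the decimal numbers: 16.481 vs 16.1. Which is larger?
16.481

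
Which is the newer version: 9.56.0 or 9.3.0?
9.56.0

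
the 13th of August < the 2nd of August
False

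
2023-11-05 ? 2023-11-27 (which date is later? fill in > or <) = <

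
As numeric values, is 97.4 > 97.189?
True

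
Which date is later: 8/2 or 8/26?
8/26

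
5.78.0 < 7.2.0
True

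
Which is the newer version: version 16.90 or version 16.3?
version 16.90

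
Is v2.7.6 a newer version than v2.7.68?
No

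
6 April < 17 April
True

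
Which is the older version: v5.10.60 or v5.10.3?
v5.10.3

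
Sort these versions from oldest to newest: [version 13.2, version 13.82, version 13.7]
[version 13.2, version 13.7, version 13.82]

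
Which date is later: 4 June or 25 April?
4 June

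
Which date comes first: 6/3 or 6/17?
6/3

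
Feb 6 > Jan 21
True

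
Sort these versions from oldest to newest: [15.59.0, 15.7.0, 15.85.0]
[15.7.0, 15.59.0, 15.85.0]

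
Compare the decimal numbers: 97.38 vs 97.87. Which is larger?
97.87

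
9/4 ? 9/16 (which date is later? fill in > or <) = <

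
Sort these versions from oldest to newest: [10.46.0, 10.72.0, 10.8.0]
[10.8.0, 10.46.0, 10.72.0]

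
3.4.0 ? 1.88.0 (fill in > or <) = >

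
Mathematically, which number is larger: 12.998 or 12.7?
12.998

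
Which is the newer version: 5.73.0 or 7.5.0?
7.5.0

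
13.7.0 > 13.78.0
False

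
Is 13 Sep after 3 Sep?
Yes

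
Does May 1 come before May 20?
Yes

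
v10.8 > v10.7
True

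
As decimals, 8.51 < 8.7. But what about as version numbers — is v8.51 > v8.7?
True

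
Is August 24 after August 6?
Yes. Day 24 comes after day 6 in August — this is a date comparison, not a decimal one (the decimal 8.24 would be smaller than 8.6).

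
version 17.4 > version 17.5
False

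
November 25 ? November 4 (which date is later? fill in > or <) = >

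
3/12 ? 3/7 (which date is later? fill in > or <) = >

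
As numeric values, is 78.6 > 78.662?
False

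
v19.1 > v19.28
False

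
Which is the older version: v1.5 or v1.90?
v1.5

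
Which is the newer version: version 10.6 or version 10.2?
version 10.6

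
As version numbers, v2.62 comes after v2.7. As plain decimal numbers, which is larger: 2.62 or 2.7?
2.7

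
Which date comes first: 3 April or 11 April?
3 April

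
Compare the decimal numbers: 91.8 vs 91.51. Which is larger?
91.8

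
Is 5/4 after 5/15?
No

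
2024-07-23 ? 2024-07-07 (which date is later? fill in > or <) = >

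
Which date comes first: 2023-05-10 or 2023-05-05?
2023-05-05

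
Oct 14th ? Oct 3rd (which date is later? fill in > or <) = >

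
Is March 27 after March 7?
Yes. Day 27 comes after day 7 in March — this is a date comparison, not a decimal one (the decimal 3.27 would be smaller than 3.7).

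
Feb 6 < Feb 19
True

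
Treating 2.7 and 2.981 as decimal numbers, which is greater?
2.981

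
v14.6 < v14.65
True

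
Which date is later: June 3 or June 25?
June 25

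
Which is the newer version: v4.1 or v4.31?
v4.31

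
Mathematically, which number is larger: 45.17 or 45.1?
45.17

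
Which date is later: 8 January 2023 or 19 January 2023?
19 January 2023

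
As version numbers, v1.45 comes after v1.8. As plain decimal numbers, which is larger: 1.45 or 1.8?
1.8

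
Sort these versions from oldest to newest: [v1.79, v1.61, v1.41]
[v1.41, v1.61, v1.79]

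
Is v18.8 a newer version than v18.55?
No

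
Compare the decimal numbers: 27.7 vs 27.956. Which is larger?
27.956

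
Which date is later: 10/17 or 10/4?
10/17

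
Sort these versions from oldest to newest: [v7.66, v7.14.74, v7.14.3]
[v7.14.3, v7.14.74, v7.66]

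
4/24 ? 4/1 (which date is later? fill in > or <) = >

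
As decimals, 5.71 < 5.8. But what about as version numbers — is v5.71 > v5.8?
True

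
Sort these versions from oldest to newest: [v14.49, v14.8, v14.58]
[v14.8, v14.49, v14.58]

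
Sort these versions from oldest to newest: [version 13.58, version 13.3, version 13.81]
[version 13.3, version 13.58, version 13.81]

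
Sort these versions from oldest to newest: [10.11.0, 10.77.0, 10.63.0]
[10.11.0, 10.63.0, 10.77.0]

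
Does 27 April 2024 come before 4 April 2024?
No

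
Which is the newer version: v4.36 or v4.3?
v4.36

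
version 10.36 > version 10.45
False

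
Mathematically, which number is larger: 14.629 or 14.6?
14.629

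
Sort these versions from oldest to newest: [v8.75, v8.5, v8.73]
[v8.5, v8.73, v8.75]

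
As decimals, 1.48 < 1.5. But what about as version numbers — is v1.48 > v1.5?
True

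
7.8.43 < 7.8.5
False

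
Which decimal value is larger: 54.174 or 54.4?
54.4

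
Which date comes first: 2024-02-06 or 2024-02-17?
2024-02-06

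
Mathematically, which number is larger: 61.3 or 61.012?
61.3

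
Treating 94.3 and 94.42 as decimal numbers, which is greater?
94.42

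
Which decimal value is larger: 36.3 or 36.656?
36.656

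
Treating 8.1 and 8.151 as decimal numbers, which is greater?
8.151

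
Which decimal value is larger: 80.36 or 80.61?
80.61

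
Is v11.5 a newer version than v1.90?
Yes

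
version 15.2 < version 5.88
False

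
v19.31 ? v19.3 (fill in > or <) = >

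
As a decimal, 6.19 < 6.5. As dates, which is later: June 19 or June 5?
June 19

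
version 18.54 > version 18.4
True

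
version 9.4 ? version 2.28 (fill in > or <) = >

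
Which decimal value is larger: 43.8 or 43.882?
43.882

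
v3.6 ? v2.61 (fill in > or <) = >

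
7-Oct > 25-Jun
True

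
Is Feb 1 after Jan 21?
Yes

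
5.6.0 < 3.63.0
False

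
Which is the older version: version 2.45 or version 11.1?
version 2.45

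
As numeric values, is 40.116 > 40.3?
False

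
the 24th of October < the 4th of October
False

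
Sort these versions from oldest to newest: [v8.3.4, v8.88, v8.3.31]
[v8.3.4, v8.3.31, v8.88]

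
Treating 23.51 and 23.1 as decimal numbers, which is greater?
23.51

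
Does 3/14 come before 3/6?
No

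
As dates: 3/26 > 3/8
True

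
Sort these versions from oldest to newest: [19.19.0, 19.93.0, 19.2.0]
[19.2.0, 19.19.0, 19.93.0]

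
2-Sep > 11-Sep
False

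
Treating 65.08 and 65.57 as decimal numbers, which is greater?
65.57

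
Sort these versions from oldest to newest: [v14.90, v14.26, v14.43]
[v14.26, v14.43, v14.90]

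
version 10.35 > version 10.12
True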